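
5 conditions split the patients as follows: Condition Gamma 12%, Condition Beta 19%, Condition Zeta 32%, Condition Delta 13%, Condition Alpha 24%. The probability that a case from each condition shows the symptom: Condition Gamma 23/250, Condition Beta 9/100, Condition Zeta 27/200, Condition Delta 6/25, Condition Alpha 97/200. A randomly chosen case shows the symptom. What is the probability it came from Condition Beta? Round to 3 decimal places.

Unnormalized posteriors (prior × likelihood):
  Condition Gamma: 0.12 × 0.092 = 0.01104
  Condition Beta: 0.19 × 0.09 = 0.0171
  Condition Zeta: 0.32 × 0.135 = 0.0432
  Condition Delta: 0.13 × 0.24 = 0.0312
  Condition Alpha: 0.24 × 0.485 = 0.1164
Normalizing constant = 0.21894.
P(Condition Beta | evidence) = 0.0171 / 0.21894 ≈ 0.078.

0.078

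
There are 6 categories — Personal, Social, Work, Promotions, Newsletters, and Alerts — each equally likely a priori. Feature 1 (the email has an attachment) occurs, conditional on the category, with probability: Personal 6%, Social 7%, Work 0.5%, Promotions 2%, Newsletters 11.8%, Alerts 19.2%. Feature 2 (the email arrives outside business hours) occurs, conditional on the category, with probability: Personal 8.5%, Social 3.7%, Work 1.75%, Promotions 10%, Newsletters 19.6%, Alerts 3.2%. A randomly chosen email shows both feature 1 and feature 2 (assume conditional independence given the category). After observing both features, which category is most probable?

Since the prior is uniform, the posterior is proportional to the likelihood:
  Personal: 0.06 × 0.085 = 0.0051
  Social: 0.07 × 0.037 = 0.00259
  Work: 0.005 × 0.0175 = 0.0000875
  Promotions: 0.02 × 0.1 = 0.002
  Newsletters: 0.118 × 0.196 = 0.023128
  Alerts: 0.192 × 0.032 = 0.006144
Total = 0.0390495.
Largest term belongs to Newsletters, so Newsletters is most probable.

Newsletters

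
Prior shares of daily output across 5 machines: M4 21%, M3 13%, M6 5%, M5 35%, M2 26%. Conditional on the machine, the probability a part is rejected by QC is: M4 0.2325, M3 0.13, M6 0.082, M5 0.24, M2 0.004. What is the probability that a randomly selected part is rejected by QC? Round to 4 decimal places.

0.1549

By Bayes' rule, posterior ∝ prior × likelihood:
  M4: 0.21 × 0.2325 = 0.048825
  M3: 0.13 × 0.13 = 0.0169
  M6: 0.05 × 0.082 = 0.0041
  M5: 0.35 × 0.24 = 0.084
  M2: 0.26 × 0.004 = 0.00104
P(rejected) = 0.048825 + 0.0169 + 0.0041 + 0.084 + 0.00104 = 0.154865 → 0.1549.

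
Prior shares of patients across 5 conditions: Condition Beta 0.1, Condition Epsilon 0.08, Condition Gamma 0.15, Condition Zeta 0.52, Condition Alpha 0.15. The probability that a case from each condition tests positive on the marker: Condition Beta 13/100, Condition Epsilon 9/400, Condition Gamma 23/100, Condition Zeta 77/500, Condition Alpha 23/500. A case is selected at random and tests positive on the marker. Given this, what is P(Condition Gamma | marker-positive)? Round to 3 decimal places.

0.253

Prior × likelihood for each hypothesis:
  Condition Beta: 0.1 × 0.13 = 0.013
  Condition Epsilon: 0.08 × 0.0225 = 0.0018
  Condition Gamma: 0.15 × 0.23 = 0.0345
  Condition Zeta: 0.52 × 0.154 = 0.08008
  Condition Alpha: 0.15 × 0.046 = 0.0069
Normalizing constant = 0.13628.
P(Condition Gamma | evidence) = 0.0345 / 0.13628 ≈ 0.253.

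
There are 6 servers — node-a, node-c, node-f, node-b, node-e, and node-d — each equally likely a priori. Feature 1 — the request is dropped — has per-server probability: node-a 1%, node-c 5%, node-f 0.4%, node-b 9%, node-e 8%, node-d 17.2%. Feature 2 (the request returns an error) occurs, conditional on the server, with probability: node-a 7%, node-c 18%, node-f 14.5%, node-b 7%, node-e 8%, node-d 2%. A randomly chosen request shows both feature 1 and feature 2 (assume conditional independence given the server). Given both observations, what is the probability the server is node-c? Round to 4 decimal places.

Since the prior is uniform, the posterior is proportional to the likelihood:
  node-a: 0.01 × 0.07 = 0.0007
  node-c: 0.05 × 0.18 = 0.009
  node-f: 0.004 × 0.145 = 0.00058
  node-b: 0.09 × 0.07 = 0.0063
  node-e: 0.08 × 0.08 = 0.0064
  node-d: 0.172 × 0.02 = 0.00344
Normalizing constant = 0.02642.
P(node-c | evidence) = 0.009 / 0.02642 ≈ 0.3407.

0.3407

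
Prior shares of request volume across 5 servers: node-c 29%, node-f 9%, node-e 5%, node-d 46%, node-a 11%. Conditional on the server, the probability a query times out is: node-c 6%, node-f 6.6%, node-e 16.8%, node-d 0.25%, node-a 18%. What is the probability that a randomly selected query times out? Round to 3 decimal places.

0.053

Unnormalized posteriors (prior × likelihood):
  node-c: 0.29 × 0.06 = 0.0174
  node-f: 0.09 × 0.066 = 0.00594
  node-e: 0.05 × 0.168 = 0.0084
  node-d: 0.46 × 0.0025 = 0.00115
  node-a: 0.11 × 0.18 = 0.0198
P(timeout) = 0.0174 + 0.00594 + 0.0084 + 0.00115 + 0.0198 = 0.05269 → 0.053.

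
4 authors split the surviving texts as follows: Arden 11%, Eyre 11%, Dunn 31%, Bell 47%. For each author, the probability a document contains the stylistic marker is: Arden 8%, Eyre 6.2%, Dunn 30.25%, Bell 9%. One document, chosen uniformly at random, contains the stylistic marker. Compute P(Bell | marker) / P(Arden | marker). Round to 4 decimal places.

Prior × likelihood for each hypothesis:
  Arden: 0.11 × 0.08 = 0.0088
  Eyre: 0.11 × 0.062 = 0.00682
  Dunn: 0.31 × 0.3025 = 0.093775
  Bell: 0.47 × 0.09 = 0.0423
Normalizing constant = 0.151695.
The ratio is 0.0423 / 0.0088 (the normalizer cancels) = 4.8068.

4.8068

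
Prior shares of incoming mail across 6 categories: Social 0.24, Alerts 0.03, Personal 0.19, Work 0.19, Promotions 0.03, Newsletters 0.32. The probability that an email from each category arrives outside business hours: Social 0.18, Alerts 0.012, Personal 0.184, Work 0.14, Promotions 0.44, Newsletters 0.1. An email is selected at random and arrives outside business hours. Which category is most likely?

By Bayes' rule, posterior ∝ prior × likelihood:
  Social: 0.24 × 0.18 = 0.0432
  Alerts: 0.03 × 0.012 = 0.00036
  Personal: 0.19 × 0.184 = 0.03496
  Work: 0.19 × 0.14 = 0.0266
  Promotions: 0.03 × 0.44 = 0.0132
  Newsletters: 0.32 × 0.1 = 0.032
Total = 0.15032.
Largest term belongs to Social, so Social is most probable.

Social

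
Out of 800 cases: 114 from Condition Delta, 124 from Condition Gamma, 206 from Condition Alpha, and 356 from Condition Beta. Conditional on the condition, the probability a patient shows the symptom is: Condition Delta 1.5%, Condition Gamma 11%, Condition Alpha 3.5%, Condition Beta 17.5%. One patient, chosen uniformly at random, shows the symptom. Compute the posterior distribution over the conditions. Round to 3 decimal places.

Condition Delta 0.020, Condition Gamma 0.161, Condition Alpha 0.085, Condition Beta 0.734

Unnormalized posteriors (prior × likelihood):
  Condition Delta: 0.1425 × 0.015 = 0.0021375
  Condition Gamma: 0.155 × 0.11 = 0.01705
  Condition Alpha: 0.2575 × 0.035 = 0.0090125
  Condition Beta: 0.445 × 0.175 = 0.077875
Total = 0.106075.
P(Condition Delta | symptomatic) = 0.0021375/0.106075 ≈ 0.020
P(Condition Gamma | symptomatic) = 0.01705/0.106075 ≈ 0.161
P(Condition Alpha | symptomatic) = 0.0090125/0.106075 ≈ 0.085
P(Condition Beta | symptomatic) = 0.077875/0.106075 ≈ 0.734
(Check: 0.020+0.161+0.085+0.734 = 1.000.)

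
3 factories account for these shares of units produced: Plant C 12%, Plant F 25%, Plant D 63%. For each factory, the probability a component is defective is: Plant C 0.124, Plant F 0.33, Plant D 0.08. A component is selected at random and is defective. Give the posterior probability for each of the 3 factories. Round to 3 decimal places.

By Bayes' rule, posterior ∝ prior × likelihood:
  Plant C: 0.12 × 0.124 = 0.01488
  Plant F: 0.25 × 0.33 = 0.0825
  Plant D: 0.63 × 0.08 = 0.0504
Sum = 0.14778.
P(Plant C | defective) = 0.01488/0.14778 ≈ 0.101
P(Plant F | defective) = 0.0825/0.14778 ≈ 0.558
P(Plant D | defective) = 0.0504/0.14778 ≈ 0.341
(Check: 0.101+0.558+0.341 = 1.000.)

Plant C 0.101, Plant F 0.558, Plant D 0.341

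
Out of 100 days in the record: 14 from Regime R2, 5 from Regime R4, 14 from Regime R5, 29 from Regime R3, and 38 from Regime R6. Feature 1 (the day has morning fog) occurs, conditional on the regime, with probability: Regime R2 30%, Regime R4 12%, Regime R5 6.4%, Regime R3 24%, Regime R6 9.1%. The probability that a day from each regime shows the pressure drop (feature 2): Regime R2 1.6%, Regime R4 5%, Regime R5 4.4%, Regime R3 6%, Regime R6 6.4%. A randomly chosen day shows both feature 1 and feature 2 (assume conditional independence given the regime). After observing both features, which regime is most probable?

By Bayes' rule, posterior ∝ prior × likelihood:
  Regime R2: 0.14 × 0.3 × 0.016 = 0.000672
  Regime R4: 0.05 × 0.12 × 0.05 = 0.0003
  Regime R5: 0.14 × 0.064 × 0.044 = 0.00039424
  Regime R3: 0.29 × 0.24 × 0.06 = 0.004176
  Regime R6: 0.38 × 0.091 × 0.064 = 0.00221312
Normalizing constant = 0.00775536.
Largest term belongs to Regime R3, so Regime R3 is most probable.

Regime R3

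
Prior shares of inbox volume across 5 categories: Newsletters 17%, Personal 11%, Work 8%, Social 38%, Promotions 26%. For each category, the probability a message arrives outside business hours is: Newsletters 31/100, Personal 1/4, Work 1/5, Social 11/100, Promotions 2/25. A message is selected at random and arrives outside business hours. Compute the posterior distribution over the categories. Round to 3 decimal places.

Newsletters 0.332, Personal 0.173, Work 0.101, Social 0.263, Promotions 0.131

Compute prior × likelihood for every hypothesis:
  Newsletters: 0.17 × 0.31 = 0.0527
  Personal: 0.11 × 0.25 = 0.0275
  Work: 0.08 × 0.2 = 0.016
  Social: 0.38 × 0.11 = 0.0418
  Promotions: 0.26 × 0.08 = 0.0208
Normalizing constant = 0.1588.
P(Newsletters | off-hours) = 0.0527/0.1588 ≈ 0.332
P(Personal | off-hours) = 0.0275/0.1588 ≈ 0.173
P(Work | off-hours) = 0.016/0.1588 ≈ 0.101
P(Social | off-hours) = 0.0418/0.1588 ≈ 0.263
P(Promotions | off-hours) = 0.0208/0.1588 ≈ 0.131
(Check: 0.332+0.173+0.101+0.263+0.131 = 1.000.)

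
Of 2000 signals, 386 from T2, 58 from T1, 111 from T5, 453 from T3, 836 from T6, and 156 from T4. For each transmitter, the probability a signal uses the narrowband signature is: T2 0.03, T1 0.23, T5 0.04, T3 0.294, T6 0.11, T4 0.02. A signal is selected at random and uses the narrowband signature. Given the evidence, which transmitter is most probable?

Prior × likelihood for each hypothesis:
  T2: 0.193 × 0.03 = 0.00579
  T1: 0.029 × 0.23 = 0.00667
  T5: 0.0555 × 0.04 = 0.00222
  T3: 0.2265 × 0.294 = 0.066591
  T6: 0.418 × 0.11 = 0.04598
  T4: 0.078 × 0.02 = 0.00156
Total = 0.128811.
Largest term belongs to T3, so T3 is most probable.

T3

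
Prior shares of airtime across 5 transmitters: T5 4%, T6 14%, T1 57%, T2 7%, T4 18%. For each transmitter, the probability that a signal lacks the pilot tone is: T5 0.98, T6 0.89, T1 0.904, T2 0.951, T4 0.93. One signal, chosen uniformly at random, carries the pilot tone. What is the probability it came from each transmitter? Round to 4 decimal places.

T5 0.0092, T6 0.1771, T1 0.6293, T2 0.0394, T4 0.1449

Taking complements, P(pilot | each) = T5 0.02, T6 0.11, T1 0.096, T2 0.049, T4 0.07.
Compute prior × likelihood for every hypothesis:
  T5: 0.04 × 0.02 = 0.0008
  T6: 0.14 × 0.11 = 0.0154
  T1: 0.57 × 0.096 = 0.05472
  T2: 0.07 × 0.049 = 0.00343
  T4: 0.18 × 0.07 = 0.0126
Sum = 0.08695.
P(T5 | pilot) = 0.0008/0.08695 ≈ 0.0092
P(T6 | pilot) = 0.0154/0.08695 ≈ 0.1771
P(T1 | pilot) = 0.05472/0.08695 ≈ 0.6293
P(T2 | pilot) = 0.00343/0.08695 ≈ 0.0394
P(T4 | pilot) = 0.0126/0.08695 ≈ 0.1449
(Check: 0.0092+0.1771+0.6293+0.0394+0.1449 = 0.9999.)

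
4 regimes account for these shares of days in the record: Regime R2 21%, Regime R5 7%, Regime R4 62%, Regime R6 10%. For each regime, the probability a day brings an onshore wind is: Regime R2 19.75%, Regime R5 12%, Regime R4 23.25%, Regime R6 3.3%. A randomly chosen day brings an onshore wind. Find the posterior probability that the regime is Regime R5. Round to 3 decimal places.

Compute prior × likelihood for every hypothesis:
  Regime R2: 0.21 × 0.1975 = 0.041475
  Regime R5: 0.07 × 0.12 = 0.0084
  Regime R4: 0.62 × 0.2325 = 0.14415
  Regime R6: 0.1 × 0.033 = 0.0033
Total = 0.197325.
P(Regime R5 | evidence) = 0.0084 / 0.197325 ≈ 0.043.

0.043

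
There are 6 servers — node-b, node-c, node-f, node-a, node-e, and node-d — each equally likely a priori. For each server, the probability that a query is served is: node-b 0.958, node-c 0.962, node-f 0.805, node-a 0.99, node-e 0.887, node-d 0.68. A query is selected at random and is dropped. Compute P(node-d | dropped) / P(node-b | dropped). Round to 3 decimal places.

Taking complements, P(dropped | each) = node-b 0.042, node-c 0.038, node-f 0.195, node-a 0.01, node-e 0.113, node-d 0.32.
Since the prior is uniform, the posterior is proportional to the likelihood:
  node-b: 0.042
  node-c: 0.038
  node-f: 0.195
  node-a: 0.01
  node-e: 0.113
  node-d: 0.32
Normalizing constant = 0.718.
The ratio is 0.32 / 0.042 (the normalizer cancels) = 7.619.

7.619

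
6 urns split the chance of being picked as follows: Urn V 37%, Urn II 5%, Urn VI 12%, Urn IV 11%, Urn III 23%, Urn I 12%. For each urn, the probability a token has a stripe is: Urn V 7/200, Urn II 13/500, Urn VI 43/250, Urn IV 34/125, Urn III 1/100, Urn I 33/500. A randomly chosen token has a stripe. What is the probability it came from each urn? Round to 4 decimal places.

Urn V 0.1726, Urn II 0.0173, Urn VI 0.2751, Urn IV 0.3988, Urn III 0.0307, Urn I 0.1056

By Bayes' rule, posterior ∝ prior × likelihood:
  Urn V: 0.37 × 0.035 = 0.01295
  Urn II: 0.05 × 0.026 = 0.0013
  Urn VI: 0.12 × 0.172 = 0.02064
  Urn IV: 0.11 × 0.272 = 0.02992
  Urn III: 0.23 × 0.01 = 0.0023
  Urn I: 0.12 × 0.066 = 0.00792
Normalizing constant = 0.07503.
P(Urn V | striped) = 0.01295/0.07503 ≈ 0.1726
P(Urn II | striped) = 0.0013/0.07503 ≈ 0.0173
P(Urn VI | striped) = 0.02064/0.07503 ≈ 0.2751
P(Urn IV | striped) = 0.02992/0.07503 ≈ 0.3988
P(Urn III | striped) = 0.0023/0.07503 ≈ 0.0307
P(Urn I | striped) = 0.00792/0.07503 ≈ 0.1056
(Check: 0.1726+0.0173+0.2751+0.3988+0.0307+0.1056 = 1.0001.)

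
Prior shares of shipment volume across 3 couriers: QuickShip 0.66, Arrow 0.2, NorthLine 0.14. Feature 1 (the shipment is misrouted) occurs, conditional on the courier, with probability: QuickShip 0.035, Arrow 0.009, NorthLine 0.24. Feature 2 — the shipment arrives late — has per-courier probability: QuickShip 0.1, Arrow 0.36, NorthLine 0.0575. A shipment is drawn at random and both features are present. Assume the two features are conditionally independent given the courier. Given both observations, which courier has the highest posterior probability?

Compute prior × likelihood for every hypothesis:
  QuickShip: 0.66 × 0.035 × 0.1 = 0.00231
  Arrow: 0.2 × 0.009 × 0.36 = 0.000648
  NorthLine: 0.14 × 0.24 × 0.0575 = 0.001932
Total = 0.00489.
Largest term belongs to QuickShip, so QuickShip is most probable.

QuickShip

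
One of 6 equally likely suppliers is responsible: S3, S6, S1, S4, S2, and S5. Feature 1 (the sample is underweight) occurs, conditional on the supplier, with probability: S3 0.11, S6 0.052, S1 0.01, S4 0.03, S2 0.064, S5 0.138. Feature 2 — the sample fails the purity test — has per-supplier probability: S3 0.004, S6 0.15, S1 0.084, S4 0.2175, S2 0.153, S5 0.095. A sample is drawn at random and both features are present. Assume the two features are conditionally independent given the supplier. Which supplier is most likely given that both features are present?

S5

With a uniform prior (1/6 each), posterior ∝ likelihood:
  S3: 0.11 × 0.004 = 0.00044
  S6: 0.052 × 0.15 = 0.0078
  S1: 0.01 × 0.084 = 0.00084
  S4: 0.03 × 0.2175 = 0.006525
  S2: 0.064 × 0.153 = 0.009792
  S5: 0.138 × 0.095 = 0.01311
Total = 0.038507.
Largest term belongs to S5, so S5 is most probable.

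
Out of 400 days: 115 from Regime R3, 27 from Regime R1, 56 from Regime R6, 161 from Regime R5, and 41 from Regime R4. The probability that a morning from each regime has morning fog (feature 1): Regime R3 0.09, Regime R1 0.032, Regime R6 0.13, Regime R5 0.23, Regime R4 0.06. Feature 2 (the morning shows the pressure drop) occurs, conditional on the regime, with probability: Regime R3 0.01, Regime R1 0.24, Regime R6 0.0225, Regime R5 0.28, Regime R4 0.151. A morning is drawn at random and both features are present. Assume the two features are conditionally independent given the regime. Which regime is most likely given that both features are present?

Regime R5

Compute prior × likelihood for every hypothesis:
  Regime R3: 0.2875 × 0.09 × 0.01 = 0.00025875
  Regime R1: 0.0675 × 0.032 × 0.24 = 0.0005184
  Regime R6: 0.14 × 0.13 × 0.0225 = 0.0004095
  Regime R5: 0.4025 × 0.23 × 0.28 = 0.025921
  Regime R4: 0.1025 × 0.06 × 0.151 = 0.00092865
Normalizing constant = 0.0280363.
Largest term belongs to Regime R5, so Regime R5 is most probable.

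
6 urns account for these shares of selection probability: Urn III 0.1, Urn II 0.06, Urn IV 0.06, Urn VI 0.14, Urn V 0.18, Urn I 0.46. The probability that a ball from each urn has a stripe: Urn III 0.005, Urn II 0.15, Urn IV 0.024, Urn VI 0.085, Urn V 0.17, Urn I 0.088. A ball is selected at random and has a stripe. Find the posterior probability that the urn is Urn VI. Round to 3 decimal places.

Unnormalized posteriors (prior × likelihood):
  Urn III: 0.1 × 0.005 = 0.0005
  Urn II: 0.06 × 0.15 = 0.009
  Urn IV: 0.06 × 0.024 = 0.00144
  Urn VI: 0.14 × 0.085 = 0.0119
  Urn V: 0.18 × 0.17 = 0.0306
  Urn I: 0.46 × 0.088 = 0.04048
Total = 0.09392.
P(Urn VI | evidence) = 0.0119 / 0.09392 ≈ 0.127.

0.127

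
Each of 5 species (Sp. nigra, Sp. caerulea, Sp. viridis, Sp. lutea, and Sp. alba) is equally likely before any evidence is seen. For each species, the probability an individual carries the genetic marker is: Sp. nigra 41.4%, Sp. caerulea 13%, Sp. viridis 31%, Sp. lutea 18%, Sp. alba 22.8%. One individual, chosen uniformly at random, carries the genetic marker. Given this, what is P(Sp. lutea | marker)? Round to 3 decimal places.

0.143

With a uniform prior (1/5 each), posterior ∝ likelihood:
  Sp. nigra: 0.414
  Sp. caerulea: 0.13
  Sp. viridis: 0.31
  Sp. lutea: 0.18
  Sp. alba: 0.228
Sum = 1.262.
P(Sp. lutea | evidence) = 0.18 / 1.262 ≈ 0.143.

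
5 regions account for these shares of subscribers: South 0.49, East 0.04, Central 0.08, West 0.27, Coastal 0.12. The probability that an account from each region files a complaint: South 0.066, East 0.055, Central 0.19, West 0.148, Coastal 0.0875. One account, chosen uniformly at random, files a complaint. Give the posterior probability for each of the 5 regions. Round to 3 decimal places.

South 0.323, East 0.022, Central 0.152, West 0.399, Coastal 0.105

Compute prior × likelihood for every hypothesis:
  South: 0.49 × 0.066 = 0.03234
  East: 0.04 × 0.055 = 0.0022
  Central: 0.08 × 0.19 = 0.0152
  West: 0.27 × 0.148 = 0.03996
  Coastal: 0.12 × 0.0875 = 0.0105
Total = 0.1002.
P(South | complaint) = 0.03234/0.1002 ≈ 0.323
P(East | complaint) = 0.0022/0.1002 ≈ 0.022
P(Central | complaint) = 0.0152/0.1002 ≈ 0.152
P(West | complaint) = 0.03996/0.1002 ≈ 0.399
P(Coastal | complaint) = 0.0105/0.1002 ≈ 0.105
(Check: 0.323+0.022+0.152+0.399+0.105 = 1.001.)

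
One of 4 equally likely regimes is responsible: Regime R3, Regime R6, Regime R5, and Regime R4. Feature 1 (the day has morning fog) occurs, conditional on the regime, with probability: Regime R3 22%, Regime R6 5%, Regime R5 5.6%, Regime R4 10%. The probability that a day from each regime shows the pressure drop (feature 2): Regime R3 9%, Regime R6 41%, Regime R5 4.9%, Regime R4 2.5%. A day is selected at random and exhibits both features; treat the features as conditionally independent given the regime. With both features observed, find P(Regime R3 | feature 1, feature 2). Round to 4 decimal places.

With a uniform prior (1/4 each), posterior ∝ likelihood:
  Regime R3: 0.22 × 0.09 = 0.0198
  Regime R6: 0.05 × 0.41 = 0.0205
  Regime R5: 0.056 × 0.049 = 0.002744
  Regime R4: 0.1 × 0.025 = 0.0025
Sum = 0.045544.
P(Regime R3 | evidence) = 0.0198 / 0.045544 ≈ 0.4347.

0.4347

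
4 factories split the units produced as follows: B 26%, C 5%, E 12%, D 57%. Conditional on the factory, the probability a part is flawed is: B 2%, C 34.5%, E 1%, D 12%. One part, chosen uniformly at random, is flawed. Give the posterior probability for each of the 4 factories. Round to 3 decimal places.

B 0.056, C 0.187, E 0.013, D 0.743

By Bayes' rule, posterior ∝ prior × likelihood:
  B: 0.26 × 0.02 = 0.0052
  C: 0.05 × 0.345 = 0.01725
  E: 0.12 × 0.01 = 0.0012
  D: 0.57 × 0.12 = 0.0684
Normalizing constant = 0.09205.
P(B | flawed) = 0.0052/0.09205 ≈ 0.056
P(C | flawed) = 0.01725/0.09205 ≈ 0.187
P(E | flawed) = 0.0012/0.09205 ≈ 0.013
P(D | flawed) = 0.0684/0.09205 ≈ 0.743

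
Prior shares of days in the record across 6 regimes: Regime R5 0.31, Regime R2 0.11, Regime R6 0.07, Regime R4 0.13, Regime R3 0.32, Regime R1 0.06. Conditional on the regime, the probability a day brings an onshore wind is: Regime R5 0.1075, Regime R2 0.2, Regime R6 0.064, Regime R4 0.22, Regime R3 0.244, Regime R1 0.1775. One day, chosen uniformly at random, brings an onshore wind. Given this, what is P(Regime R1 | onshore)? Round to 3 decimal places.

0.060

Unnormalized posteriors (prior × likelihood):
  Regime R5: 0.31 × 0.1075 = 0.033325
  Regime R2: 0.11 × 0.2 = 0.022
  Regime R6: 0.07 × 0.064 = 0.00448
  Regime R4: 0.13 × 0.22 = 0.0286
  Regime R3: 0.32 × 0.244 = 0.07808
  Regime R1: 0.06 × 0.1775 = 0.01065
Total = 0.177135.
P(Regime R1 | evidence) = 0.01065 / 0.177135 ≈ 0.060.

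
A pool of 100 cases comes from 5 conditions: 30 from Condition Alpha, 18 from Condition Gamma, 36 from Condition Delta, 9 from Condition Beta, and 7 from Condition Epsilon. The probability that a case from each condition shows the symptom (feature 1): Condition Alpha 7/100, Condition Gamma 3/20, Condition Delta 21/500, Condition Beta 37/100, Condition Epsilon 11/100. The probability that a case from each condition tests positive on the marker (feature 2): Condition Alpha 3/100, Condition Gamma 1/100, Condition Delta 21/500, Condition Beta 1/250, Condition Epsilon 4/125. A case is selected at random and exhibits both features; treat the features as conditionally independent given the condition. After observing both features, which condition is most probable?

Prior × likelihood for each hypothesis:
  Condition Alpha: 0.3 × 0.07 × 0.03 = 0.00063
  Condition Gamma: 0.18 × 0.15 × 0.01 = 0.00027
  Condition Delta: 0.36 × 0.042 × 0.042 = 0.00063504
  Condition Beta: 0.09 × 0.37 × 0.004 = 0.0001332
  Condition Epsilon: 0.07 × 0.11 × 0.032 = 0.0002464
Total = 0.00191464.
Largest term belongs to Condition Delta, so Condition Delta is most probable.

Condition Delta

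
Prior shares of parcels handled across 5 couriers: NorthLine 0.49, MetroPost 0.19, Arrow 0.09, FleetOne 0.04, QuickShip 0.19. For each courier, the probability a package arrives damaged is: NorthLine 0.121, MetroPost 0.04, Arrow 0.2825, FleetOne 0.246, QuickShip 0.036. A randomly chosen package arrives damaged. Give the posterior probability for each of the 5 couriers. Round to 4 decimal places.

NorthLine 0.5440, MetroPost 0.0697, Arrow 0.2333, FleetOne 0.0903, QuickShip 0.0628

By Bayes' rule, posterior ∝ prior × likelihood:
  NorthLine: 0.49 × 0.121 = 0.05929
  MetroPost: 0.19 × 0.04 = 0.0076
  Arrow: 0.09 × 0.2825 = 0.025425
  FleetOne: 0.04 × 0.246 = 0.00984
  QuickShip: 0.19 × 0.036 = 0.00684
Normalizing constant = 0.108995.
P(NorthLine | damaged) = 0.05929/0.108995 ≈ 0.5440
P(MetroPost | damaged) = 0.0076/0.108995 ≈ 0.0697
P(Arrow | damaged) = 0.025425/0.108995 ≈ 0.2333
P(FleetOne | damaged) = 0.00984/0.108995 ≈ 0.0903
P(QuickShip | damaged) = 0.00684/0.108995 ≈ 0.0628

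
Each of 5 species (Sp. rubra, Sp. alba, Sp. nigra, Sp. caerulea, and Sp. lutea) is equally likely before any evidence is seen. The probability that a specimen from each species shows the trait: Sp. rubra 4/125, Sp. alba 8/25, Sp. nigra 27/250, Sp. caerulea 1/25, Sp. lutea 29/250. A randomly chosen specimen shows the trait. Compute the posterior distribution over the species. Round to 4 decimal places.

With a uniform prior (1/5 each), posterior ∝ likelihood:
  Sp. rubra: 0.032
  Sp. alba: 0.32
  Sp. nigra: 0.108
  Sp. caerulea: 0.04
  Sp. lutea: 0.116
Sum = 0.616.
P(Sp. rubra | trait) = 0.032/0.616 ≈ 0.0519
P(Sp. alba | trait) = 0.32/0.616 ≈ 0.5195
P(Sp. nigra | trait) = 0.108/0.616 ≈ 0.1753
P(Sp. caerulea | trait) = 0.04/0.616 ≈ 0.0649
P(Sp. lutea | trait) = 0.116/0.616 ≈ 0.1883

Sp. rubra 0.0519, Sp. alba 0.5195, Sp. nigra 0.1753, Sp. caerulea 0.0649, Sp. lutea 0.1883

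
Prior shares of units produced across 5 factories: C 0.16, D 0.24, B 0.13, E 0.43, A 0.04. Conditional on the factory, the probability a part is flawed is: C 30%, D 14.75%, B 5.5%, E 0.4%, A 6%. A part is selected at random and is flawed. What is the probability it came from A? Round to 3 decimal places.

By Bayes' rule, posterior ∝ prior × likelihood:
  C: 0.16 × 0.3 = 0.048
  D: 0.24 × 0.1475 = 0.0354
  B: 0.13 × 0.055 = 0.00715
  E: 0.43 × 0.004 = 0.00172
  A: 0.04 × 0.06 = 0.0024
Total = 0.09467.
P(A | evidence) = 0.0024 / 0.09467 ≈ 0.025.

0.025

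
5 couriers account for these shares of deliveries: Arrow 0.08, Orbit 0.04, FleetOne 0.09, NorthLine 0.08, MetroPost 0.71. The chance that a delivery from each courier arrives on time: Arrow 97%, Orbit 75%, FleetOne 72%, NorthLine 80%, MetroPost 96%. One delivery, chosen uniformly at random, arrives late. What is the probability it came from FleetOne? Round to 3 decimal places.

0.307

Taking complements, P(late | each) = Arrow 0.03, Orbit 0.25, FleetOne 0.28, NorthLine 0.2, MetroPost 0.04.
By Bayes' rule, posterior ∝ prior × likelihood:
  Arrow: 0.08 × 0.03 = 0.0024
  Orbit: 0.04 × 0.25 = 0.01
  FleetOne: 0.09 × 0.28 = 0.0252
  NorthLine: 0.08 × 0.2 = 0.016
  MetroPost: 0.71 × 0.04 = 0.0284
Normalizing constant = 0.082.
P(FleetOne | evidence) = 0.0252 / 0.082 ≈ 0.307.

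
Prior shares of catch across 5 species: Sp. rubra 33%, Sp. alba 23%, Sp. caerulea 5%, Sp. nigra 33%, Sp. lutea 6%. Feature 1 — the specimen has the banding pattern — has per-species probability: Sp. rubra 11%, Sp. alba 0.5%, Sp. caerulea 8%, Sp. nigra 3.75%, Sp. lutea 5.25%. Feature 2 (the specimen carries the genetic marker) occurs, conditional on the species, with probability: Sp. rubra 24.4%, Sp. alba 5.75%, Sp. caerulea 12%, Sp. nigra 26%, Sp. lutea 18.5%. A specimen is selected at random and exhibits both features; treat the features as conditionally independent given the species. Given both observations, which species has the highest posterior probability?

By Bayes' rule, posterior ∝ prior × likelihood:
  Sp. rubra: 0.33 × 0.11 × 0.244 = 0.0088572
  Sp. alba: 0.23 × 0.005 × 0.0575 = 0.000066125
  Sp. caerulea: 0.05 × 0.08 × 0.12 = 0.00048
  Sp. nigra: 0.33 × 0.0375 × 0.26 = 0.0032175
  Sp. lutea: 0.06 × 0.0525 × 0.185 = 0.00058275
Total = 0.013203575.
Largest term belongs to Sp. rubra, so Sp. rubra is most probable.

Sp. rubra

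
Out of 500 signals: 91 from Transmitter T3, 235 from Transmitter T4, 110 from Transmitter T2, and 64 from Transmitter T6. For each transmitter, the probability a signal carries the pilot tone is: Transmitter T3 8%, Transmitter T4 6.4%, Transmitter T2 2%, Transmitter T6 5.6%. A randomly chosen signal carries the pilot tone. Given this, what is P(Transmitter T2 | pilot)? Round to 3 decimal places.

Compute prior × likelihood for every hypothesis:
  Transmitter T3: 0.182 × 0.08 = 0.01456
  Transmitter T4: 0.47 × 0.064 = 0.03008
  Transmitter T2: 0.22 × 0.02 = 0.0044
  Transmitter T6: 0.128 × 0.056 = 0.007168
Total = 0.056208.
P(Transmitter T2 | evidence) = 0.0044 / 0.056208 ≈ 0.078.

0.078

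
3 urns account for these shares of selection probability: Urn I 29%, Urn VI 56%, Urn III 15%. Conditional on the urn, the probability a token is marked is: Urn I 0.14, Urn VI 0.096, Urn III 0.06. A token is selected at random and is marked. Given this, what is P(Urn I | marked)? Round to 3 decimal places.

Unnormalized posteriors (prior × likelihood):
  Urn I: 0.29 × 0.14 = 0.0406
  Urn VI: 0.56 × 0.096 = 0.05376
  Urn III: 0.15 × 0.06 = 0.009
Total = 0.10336.
P(Urn I | evidence) = 0.0406 / 0.10336 ≈ 0.393.

0.393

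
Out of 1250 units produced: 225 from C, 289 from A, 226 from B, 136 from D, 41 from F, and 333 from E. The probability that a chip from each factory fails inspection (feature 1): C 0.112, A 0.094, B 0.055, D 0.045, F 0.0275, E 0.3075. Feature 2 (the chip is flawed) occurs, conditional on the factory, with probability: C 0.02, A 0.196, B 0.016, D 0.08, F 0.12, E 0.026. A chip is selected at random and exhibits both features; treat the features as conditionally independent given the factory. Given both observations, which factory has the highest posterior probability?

A

Prior × likelihood for each hypothesis:
  C: 0.18 × 0.112 × 0.02 = 0.0004032
  A: 0.2312 × 0.094 × 0.196 = 0.0042596288
  B: 0.1808 × 0.055 × 0.016 = 0.000159104
  D: 0.1088 × 0.045 × 0.08 = 0.00039168
  F: 0.0328 × 0.0275 × 0.12 = 0.00010824
  E: 0.2664 × 0.3075 × 0.026 = 0.002129868
Total = 0.0074517208.
Largest term belongs to A, so A is most probable.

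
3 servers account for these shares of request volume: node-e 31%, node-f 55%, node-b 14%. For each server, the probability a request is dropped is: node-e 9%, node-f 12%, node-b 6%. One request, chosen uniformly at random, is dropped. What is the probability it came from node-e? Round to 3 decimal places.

Compute prior × likelihood for every hypothesis:
  node-e: 0.31 × 0.09 = 0.0279
  node-f: 0.55 × 0.12 = 0.066
  node-b: 0.14 × 0.06 = 0.0084
Normalizing constant = 0.1023.
P(node-e | evidence) = 0.0279 / 0.1023 ≈ 0.273.

0.273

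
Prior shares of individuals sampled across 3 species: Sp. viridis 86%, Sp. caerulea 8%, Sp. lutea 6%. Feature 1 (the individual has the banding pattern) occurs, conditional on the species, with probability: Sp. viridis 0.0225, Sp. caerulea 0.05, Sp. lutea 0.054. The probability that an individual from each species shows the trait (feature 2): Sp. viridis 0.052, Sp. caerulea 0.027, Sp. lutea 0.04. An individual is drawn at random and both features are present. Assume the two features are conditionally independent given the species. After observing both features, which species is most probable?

Unnormalized posteriors (prior × likelihood):
  Sp. viridis: 0.86 × 0.0225 × 0.052 = 0.0010062
  Sp. caerulea: 0.08 × 0.05 × 0.027 = 0.000108
  Sp. lutea: 0.06 × 0.054 × 0.04 = 0.0001296
Sum = 0.0012438.
Largest term belongs to Sp. viridis, so Sp. viridis is most probable.

Sp. viridis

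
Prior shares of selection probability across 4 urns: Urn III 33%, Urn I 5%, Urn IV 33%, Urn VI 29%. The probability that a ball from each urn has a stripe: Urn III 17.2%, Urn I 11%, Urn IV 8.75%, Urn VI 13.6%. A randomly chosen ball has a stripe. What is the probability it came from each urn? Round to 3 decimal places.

Urn III 0.435, Urn I 0.042, Urn IV 0.221, Urn VI 0.302

Prior × likelihood for each hypothesis:
  Urn III: 0.33 × 0.172 = 0.05676
  Urn I: 0.05 × 0.11 = 0.0055
  Urn IV: 0.33 × 0.0875 = 0.028875
  Urn VI: 0.29 × 0.136 = 0.03944
Normalizing constant = 0.130575.
P(Urn III | striped) = 0.05676/0.130575 ≈ 0.435
P(Urn I | striped) = 0.0055/0.130575 ≈ 0.042
P(Urn IV | striped) = 0.028875/0.130575 ≈ 0.221
P(Urn VI | striped) = 0.03944/0.130575 ≈ 0.302
(Check: 0.435+0.042+0.221+0.302 = 1.000.)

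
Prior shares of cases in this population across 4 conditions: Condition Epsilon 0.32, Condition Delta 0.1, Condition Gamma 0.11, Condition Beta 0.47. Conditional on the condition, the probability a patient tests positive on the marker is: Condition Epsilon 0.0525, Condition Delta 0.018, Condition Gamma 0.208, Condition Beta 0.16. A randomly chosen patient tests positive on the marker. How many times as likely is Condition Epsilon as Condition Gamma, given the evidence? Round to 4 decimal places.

Unnormalized posteriors (prior × likelihood):
  Condition Epsilon: 0.32 × 0.0525 = 0.0168
  Condition Delta: 0.1 × 0.018 = 0.0018
  Condition Gamma: 0.11 × 0.208 = 0.02288
  Condition Beta: 0.47 × 0.16 = 0.0752
Total = 0.11668.
The ratio is 0.0168 / 0.02288 (the normalizer cancels) = 0.7343.

0.7343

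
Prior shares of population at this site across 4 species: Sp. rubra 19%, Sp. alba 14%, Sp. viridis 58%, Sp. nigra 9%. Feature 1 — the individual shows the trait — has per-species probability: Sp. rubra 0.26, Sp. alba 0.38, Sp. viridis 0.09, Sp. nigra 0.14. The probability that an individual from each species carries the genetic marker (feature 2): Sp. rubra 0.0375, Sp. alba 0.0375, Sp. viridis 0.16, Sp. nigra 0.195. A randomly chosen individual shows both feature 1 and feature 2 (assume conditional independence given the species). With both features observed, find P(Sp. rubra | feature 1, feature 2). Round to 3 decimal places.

0.126

Prior × likelihood for each hypothesis:
  Sp. rubra: 0.19 × 0.26 × 0.0375 = 0.0018525
  Sp. alba: 0.14 × 0.38 × 0.0375 = 0.001995
  Sp. viridis: 0.58 × 0.09 × 0.16 = 0.008352
  Sp. nigra: 0.09 × 0.14 × 0.195 = 0.002457
Normalizing constant = 0.0146565.
P(Sp. rubra | evidence) = 0.0018525 / 0.0146565 ≈ 0.126.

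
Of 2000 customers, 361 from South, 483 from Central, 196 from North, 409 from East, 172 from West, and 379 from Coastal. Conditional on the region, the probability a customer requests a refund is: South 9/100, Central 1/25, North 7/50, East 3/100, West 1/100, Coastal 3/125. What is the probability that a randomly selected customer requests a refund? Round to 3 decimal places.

0.051

Prior × likelihood for each hypothesis:
  South: 0.1805 × 0.09 = 0.016245
  Central: 0.2415 × 0.04 = 0.00966
  North: 0.098 × 0.14 = 0.01372
  East: 0.2045 × 0.03 = 0.006135
  West: 0.086 × 0.01 = 0.00086
  Coastal: 0.1895 × 0.024 = 0.004548
P(refund) = 0.016245 + 0.00966 + 0.01372 + 0.006135 + 0.00086 + 0.004548 = 0.051168 → 0.051.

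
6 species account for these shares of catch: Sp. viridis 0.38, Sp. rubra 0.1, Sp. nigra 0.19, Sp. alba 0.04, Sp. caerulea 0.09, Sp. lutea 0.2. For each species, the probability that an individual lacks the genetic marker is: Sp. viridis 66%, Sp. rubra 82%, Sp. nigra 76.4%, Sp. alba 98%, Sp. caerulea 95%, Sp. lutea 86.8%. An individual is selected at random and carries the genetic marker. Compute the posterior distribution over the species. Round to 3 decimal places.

Sp. viridis 0.577, Sp. rubra 0.080, Sp. nigra 0.200, Sp. alba 0.004, Sp. caerulea 0.020, Sp. lutea 0.118

Taking complements, P(marker | each) = Sp. viridis 0.34, Sp. rubra 0.18, Sp. nigra 0.236, Sp. alba 0.02, Sp. caerulea 0.05, Sp. lutea 0.132.
Compute prior × likelihood for every hypothesis:
  Sp. viridis: 0.38 × 0.34 = 0.1292
  Sp. rubra: 0.1 × 0.18 = 0.018
  Sp. nigra: 0.19 × 0.236 = 0.04484
  Sp. alba: 0.04 × 0.02 = 0.0008
  Sp. caerulea: 0.09 × 0.05 = 0.0045
  Sp. lutea: 0.2 × 0.132 = 0.0264
Normalizing constant = 0.22374.
P(Sp. viridis | marker) = 0.1292/0.22374 ≈ 0.577
P(Sp. rubra | marker) = 0.018/0.22374 ≈ 0.080
P(Sp. nigra | marker) = 0.04484/0.22374 ≈ 0.200
P(Sp. alba | marker) = 0.0008/0.22374 ≈ 0.004
P(Sp. caerulea | marker) = 0.0045/0.22374 ≈ 0.020
P(Sp. lutea | marker) = 0.0264/0.22374 ≈ 0.118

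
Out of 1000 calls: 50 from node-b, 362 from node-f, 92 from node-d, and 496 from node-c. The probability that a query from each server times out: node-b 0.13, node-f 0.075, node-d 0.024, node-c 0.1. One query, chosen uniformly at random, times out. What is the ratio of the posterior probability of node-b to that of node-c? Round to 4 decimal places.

0.1310

Unnormalized posteriors (prior × likelihood):
  node-b: 0.05 × 0.13 = 0.0065
  node-f: 0.362 × 0.075 = 0.02715
  node-d: 0.092 × 0.024 = 0.002208
  node-c: 0.496 × 0.1 = 0.0496
Sum = 0.085458.
The ratio is 0.0065 / 0.0496 (the normalizer cancels) = 0.1310.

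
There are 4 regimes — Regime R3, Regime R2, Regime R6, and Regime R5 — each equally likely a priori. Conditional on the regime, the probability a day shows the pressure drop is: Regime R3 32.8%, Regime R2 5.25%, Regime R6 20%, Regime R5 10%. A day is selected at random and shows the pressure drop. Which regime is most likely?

Regime R3

With a uniform prior (1/4 each), posterior ∝ likelihood:
  Regime R3: 0.328
  Regime R2: 0.0525
  Regime R6: 0.2
  Regime R5: 0.1
Sum = 0.6805.
Largest term belongs to Regime R3, so Regime R3 is most probable.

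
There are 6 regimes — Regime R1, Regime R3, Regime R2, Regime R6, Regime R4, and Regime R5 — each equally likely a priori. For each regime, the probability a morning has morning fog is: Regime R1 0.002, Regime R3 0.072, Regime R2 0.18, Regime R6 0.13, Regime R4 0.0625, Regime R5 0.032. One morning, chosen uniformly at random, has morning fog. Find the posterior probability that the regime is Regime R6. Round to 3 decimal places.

0.272

With a uniform prior (1/6 each), posterior ∝ likelihood:
  Regime R1: 0.002
  Regime R3: 0.072
  Regime R2: 0.18
  Regime R6: 0.13
  Regime R4: 0.0625
  Regime R5: 0.032
Sum = 0.4785.
P(Regime R6 | evidence) = 0.13 / 0.4785 ≈ 0.272.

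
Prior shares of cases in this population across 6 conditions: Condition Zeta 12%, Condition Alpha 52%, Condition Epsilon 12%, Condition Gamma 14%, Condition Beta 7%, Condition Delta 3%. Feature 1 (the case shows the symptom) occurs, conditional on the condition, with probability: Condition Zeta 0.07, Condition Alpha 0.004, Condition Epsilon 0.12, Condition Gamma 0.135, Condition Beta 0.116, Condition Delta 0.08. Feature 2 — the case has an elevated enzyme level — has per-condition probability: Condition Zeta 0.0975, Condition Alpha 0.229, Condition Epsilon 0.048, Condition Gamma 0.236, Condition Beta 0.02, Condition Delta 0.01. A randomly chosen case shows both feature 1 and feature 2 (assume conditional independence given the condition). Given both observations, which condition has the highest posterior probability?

By Bayes' rule, posterior ∝ prior × likelihood:
  Condition Zeta: 0.12 × 0.07 × 0.0975 = 0.000819
  Condition Alpha: 0.52 × 0.004 × 0.229 = 0.00047632
  Condition Epsilon: 0.12 × 0.12 × 0.048 = 0.0006912
  Condition Gamma: 0.14 × 0.135 × 0.236 = 0.0044604
  Condition Beta: 0.07 × 0.116 × 0.02 = 0.0001624
  Condition Delta: 0.03 × 0.08 × 0.01 = 0.000024
Normalizing constant = 0.00663332.
Largest term belongs to Condition Gamma, so Condition Gamma is most probable.

Condition Gamma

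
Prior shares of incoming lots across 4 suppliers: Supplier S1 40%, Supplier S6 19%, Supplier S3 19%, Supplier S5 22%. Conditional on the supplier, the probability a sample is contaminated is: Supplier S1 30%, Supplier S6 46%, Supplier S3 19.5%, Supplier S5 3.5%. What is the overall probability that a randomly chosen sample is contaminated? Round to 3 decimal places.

0.252

By Bayes' rule, posterior ∝ prior × likelihood:
  Supplier S1: 0.4 × 0.3 = 0.12
  Supplier S6: 0.19 × 0.46 = 0.0874
  Supplier S3: 0.19 × 0.195 = 0.03705
  Supplier S5: 0.22 × 0.035 = 0.0077
P(contaminated) = 0.12 + 0.0874 + 0.03705 + 0.0077 = 0.25215 → 0.252.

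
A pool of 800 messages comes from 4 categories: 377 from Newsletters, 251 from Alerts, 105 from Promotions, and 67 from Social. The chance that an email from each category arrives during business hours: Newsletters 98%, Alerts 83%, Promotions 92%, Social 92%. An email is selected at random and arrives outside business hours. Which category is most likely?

Alerts

Taking complements, P(off-hours | each) = Newsletters 0.02, Alerts 0.17, Promotions 0.08, Social 0.08.
Unnormalized posteriors (prior × likelihood):
  Newsletters: 0.47125 × 0.02 = 0.009425
  Alerts: 0.31375 × 0.17 = 0.0533375
  Promotions: 0.13125 × 0.08 = 0.0105
  Social: 0.08375 × 0.08 = 0.0067
Total = 0.0799625.
Largest term belongs to Alerts, so Alerts is most probable.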